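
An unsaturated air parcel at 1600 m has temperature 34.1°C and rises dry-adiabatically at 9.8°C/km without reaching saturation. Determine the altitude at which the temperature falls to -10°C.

6100 m

Height above start = (34.1 − (-10)) / 9.8 = 4.5 km
Altitude = 1600 m + 4500 m = 6100 m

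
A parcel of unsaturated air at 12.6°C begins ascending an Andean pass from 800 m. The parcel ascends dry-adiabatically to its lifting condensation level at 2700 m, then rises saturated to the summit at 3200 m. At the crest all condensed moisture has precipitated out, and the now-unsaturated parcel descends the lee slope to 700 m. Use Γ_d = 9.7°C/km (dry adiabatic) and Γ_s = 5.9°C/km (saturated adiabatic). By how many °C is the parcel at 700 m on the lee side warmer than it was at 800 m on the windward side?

+2.87°C

Dry to 2700 m: -9.7 × 1.9 km = -18.43°C, so T = -5.83°C.
Saturated to 3200 m: -5.9 × 0.5 km = -2.95°C, so T = -8.78°C.
Dry descent to 700 m: +9.7 × 2.5 km = +24.25°C, so T = 15.47°C.
Net change vs windward start: 15.47 − 12.6 = +2.87°C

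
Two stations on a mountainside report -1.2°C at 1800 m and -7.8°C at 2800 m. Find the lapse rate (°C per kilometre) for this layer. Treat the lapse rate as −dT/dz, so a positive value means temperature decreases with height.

Γ = −ΔT/Δz = (-1.2 − (-7.8)) / (2800 − 1800) m
  = 6.6°C / 1 km = 6.6°C/km

6.6°C/km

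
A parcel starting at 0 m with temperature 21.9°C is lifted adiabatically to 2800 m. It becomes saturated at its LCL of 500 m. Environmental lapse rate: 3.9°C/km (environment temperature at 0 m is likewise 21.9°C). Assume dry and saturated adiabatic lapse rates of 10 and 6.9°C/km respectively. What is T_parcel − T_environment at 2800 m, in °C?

Parcel:
  Dry to 500 m: -10 × 0.5 km = -5°C, so T = 16.9°C.
  Saturated to 2800 m: -6.9 × 2.3 km = -15.87°C, so T = 1.03°C.
Environment:
  Environment to 2800 m: -3.9 × 2.8 km = -10.92°C, so T = 10.98°C.
T_parcel − T_env = 1.03 − 10.98 = -9.95°C

-9.95°C (parcel cooler than environment)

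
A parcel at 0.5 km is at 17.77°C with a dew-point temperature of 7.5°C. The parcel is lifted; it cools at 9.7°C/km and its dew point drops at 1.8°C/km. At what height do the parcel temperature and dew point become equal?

T and T_d converge at 9.7 − 1.8 = 7.9°C per km
Height above start = (17.77 − 7.5) / 7.9 = 1.3 km
LCL altitude = 500 m + 1300 m = 1800 m

1.8 km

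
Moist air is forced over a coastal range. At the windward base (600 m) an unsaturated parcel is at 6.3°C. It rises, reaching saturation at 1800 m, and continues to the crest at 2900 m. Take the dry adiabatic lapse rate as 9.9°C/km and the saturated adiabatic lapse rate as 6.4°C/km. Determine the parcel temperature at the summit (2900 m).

-12.62°C

600 → 1800 m (dry, 9.9°C/km): ΔT = -9.9 × 1.2 = -11.88°C → T = -5.58°C
1800 → 2900 m (saturated, 6.4°C/km): ΔT = -6.4 × 1.1 = -7.04°C → T = -12.62°C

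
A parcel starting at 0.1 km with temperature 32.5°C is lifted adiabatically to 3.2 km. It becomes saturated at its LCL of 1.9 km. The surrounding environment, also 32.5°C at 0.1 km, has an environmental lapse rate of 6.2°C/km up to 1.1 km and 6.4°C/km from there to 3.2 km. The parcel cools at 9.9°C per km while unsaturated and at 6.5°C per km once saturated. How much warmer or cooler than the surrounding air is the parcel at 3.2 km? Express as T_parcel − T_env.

Parcel:
  100–1900 m, dry: Δz = 1.8 km ⇒ ΔT = -17.82°C; T = 14.68°C
  1900–3200 m, saturated: Δz = 1.3 km ⇒ ΔT = -8.45°C; T = 6.23°C
Environment:
  100–1100 m, environment, lower layer: Δz = 1 km ⇒ ΔT = -6.2°C; T = 26.3°C
  1100–3200 m, environment, upper layer: Δz = 2.1 km ⇒ ΔT = -13.44°C; T = 12.86°C
T_parcel − T_env = 6.23 − 12.86 = -6.63°C

-6.63°C (parcel cooler than environment)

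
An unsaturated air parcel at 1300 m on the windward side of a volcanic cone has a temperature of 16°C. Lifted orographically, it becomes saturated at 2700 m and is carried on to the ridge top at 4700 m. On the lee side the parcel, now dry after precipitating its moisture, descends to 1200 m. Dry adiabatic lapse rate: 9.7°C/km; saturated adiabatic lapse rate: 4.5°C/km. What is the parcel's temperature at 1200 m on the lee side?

27.37°C

1300 → 2700 m (dry, 9.7°C/km): ΔT = -9.7 × 1.4 = -13.58°C → T = 2.42°C
2700 → 4700 m (saturated, 4.5°C/km): ΔT = -4.5 × 2 = -9°C → T = -6.58°C
4700 → 1200 m (dry descent, 9.7°C/km): ΔT = +9.7 × 3.5 = +33.95°C → T = 27.37°C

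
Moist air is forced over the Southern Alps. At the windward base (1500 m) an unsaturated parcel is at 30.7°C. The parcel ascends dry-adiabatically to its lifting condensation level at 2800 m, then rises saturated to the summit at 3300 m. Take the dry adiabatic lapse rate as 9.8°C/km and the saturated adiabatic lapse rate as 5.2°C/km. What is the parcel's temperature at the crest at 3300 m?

From 1500 m to 2800 m (dry): cools by 9.8 × 1.3 = 12.74°C, giving 17.96°C.
From 2800 m to 3300 m (saturated): cools by 5.2 × 0.5 = 2.6°C, giving 15.36°C.

15.36°C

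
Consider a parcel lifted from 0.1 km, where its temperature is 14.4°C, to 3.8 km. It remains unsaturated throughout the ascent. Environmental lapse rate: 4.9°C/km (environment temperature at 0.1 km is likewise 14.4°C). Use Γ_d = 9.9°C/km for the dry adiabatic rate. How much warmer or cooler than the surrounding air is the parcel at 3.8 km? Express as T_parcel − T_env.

Parcel:
  100–3800 m, dry: Δz = 3.7 km ⇒ ΔT = -36.63°C; T = -22.23°C
Environment:
  100–3800 m, environment: Δz = 3.7 km ⇒ ΔT = -18.13°C; T = -3.73°C
T_parcel − T_env = -22.23 − (-3.73) = -18.5°C

-18.5°C (parcel cooler than environment)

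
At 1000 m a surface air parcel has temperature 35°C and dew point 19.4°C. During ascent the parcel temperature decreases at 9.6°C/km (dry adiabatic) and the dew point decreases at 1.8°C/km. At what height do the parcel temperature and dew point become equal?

T and T_d converge at 9.6 − 1.8 = 7.8°C per km
Height above start = (35 − 19.4) / 7.8 = 2 km
LCL altitude = 1000 m + 2000 m = 3000 m

3000 m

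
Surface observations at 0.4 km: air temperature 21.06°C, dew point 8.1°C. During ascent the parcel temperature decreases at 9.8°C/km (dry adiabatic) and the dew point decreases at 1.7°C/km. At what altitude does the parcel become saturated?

2 km

T and T_d converge at 9.8 − 1.7 = 8.1°C per km
Height above start = (21.06 − 8.1) / 8.1 = 1.6 km
LCL altitude = 400 m + 1600 m = 2000 m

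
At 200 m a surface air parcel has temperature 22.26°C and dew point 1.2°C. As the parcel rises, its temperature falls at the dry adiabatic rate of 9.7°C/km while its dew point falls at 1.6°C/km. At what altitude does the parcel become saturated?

T and T_d converge at 9.7 − 1.6 = 8.1°C per km
Height above start = (22.26 − 1.2) / 8.1 = 2.6 km
LCL altitude = 200 m + 2600 m = 2800 m

2800 m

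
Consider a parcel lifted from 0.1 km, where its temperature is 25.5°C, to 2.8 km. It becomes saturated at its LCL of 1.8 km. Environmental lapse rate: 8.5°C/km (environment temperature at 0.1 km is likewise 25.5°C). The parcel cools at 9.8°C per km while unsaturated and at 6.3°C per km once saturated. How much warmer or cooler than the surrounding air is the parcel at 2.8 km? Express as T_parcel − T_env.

Parcel:
  100–1800 m, dry: Δz = 1.7 km ⇒ ΔT = -16.66°C; T = 8.84°C
  1800–2800 m, saturated: Δz = 1 km ⇒ ΔT = -6.3°C; T = 2.54°C
Environment:
  100–2800 m, environment: Δz = 2.7 km ⇒ ΔT = -22.95°C; T = 2.55°C
T_parcel − T_env = 2.54 − 2.55 = -0.01°C

-0.01°C (parcel cooler than environment)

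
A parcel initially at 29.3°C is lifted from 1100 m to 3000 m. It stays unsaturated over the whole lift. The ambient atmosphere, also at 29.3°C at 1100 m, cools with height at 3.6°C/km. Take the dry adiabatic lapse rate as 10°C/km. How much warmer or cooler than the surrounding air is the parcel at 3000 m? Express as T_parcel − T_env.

-12.16°C (parcel cooler than environment)

Parcel:
  1100 → 3000 m (dry, 10°C/km): ΔT = -10 × 1.9 = -19°C → T = 10.3°C
Environment:
  1100 → 3000 m (environment, 3.6°C/km): ΔT = -3.6 × 1.9 = -6.84°C → T = 22.46°C
T_parcel − T_env = 10.3 − 22.46 = -12.16°C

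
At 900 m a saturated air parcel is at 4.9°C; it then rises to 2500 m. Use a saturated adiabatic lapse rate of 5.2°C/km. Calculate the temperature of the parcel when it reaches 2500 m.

-3.42°C

Saturated adiabatic to 2500 m: -5.2 × 1.6 km = -8.32°C, so T = -3.42°C.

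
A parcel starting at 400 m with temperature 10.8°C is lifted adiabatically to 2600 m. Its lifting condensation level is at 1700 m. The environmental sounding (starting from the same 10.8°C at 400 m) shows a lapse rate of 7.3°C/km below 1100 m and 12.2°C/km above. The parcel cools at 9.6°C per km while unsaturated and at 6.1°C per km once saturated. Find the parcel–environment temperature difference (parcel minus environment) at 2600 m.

Parcel:
  From 400 m to 1700 m (dry): cools by 9.6 × 1.3 = 12.48°C, giving -1.68°C.
  From 1700 m to 2600 m (saturated): cools by 6.1 × 0.9 = 5.49°C, giving -7.17°C.
Environment:
  From 400 m to 1100 m (environment, lower layer): cools by 7.3 × 0.7 = 5.11°C, giving 5.69°C.
  From 1100 m to 2600 m (environment, upper layer): cools by 12.2 × 1.5 = 18.3°C, giving -12.61°C.
T_parcel − T_env = -7.17 − (-12.61) = +5.44°C

+5.44°C (parcel warmer than environment)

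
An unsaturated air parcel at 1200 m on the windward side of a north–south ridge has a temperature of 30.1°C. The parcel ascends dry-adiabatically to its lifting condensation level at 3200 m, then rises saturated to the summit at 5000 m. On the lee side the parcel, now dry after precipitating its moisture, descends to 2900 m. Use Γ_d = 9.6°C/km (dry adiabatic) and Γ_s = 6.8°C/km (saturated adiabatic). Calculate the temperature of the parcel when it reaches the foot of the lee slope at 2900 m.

Dry to 3200 m: -9.6 × 2 km = -19.2°C, so T = 10.9°C.
Saturated to 5000 m: -6.8 × 1.8 km = -12.24°C, so T = -1.34°C.
Dry descent to 2900 m: +9.6 × 2.1 km = +20.16°C, so T = 18.82°C.

18.82°C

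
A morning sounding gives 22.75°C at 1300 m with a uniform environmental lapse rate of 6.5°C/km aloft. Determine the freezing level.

4800 m

Height above start = (22.75 − 0) / 6.5 = 3.5 km
Altitude = 1300 m + 3500 m = 4800 m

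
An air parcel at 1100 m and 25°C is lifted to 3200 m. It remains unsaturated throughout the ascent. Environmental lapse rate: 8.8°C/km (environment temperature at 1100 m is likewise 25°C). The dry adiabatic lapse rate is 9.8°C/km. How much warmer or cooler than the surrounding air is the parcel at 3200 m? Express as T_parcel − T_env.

Parcel:
  1100–3200 m, dry: Δz = 2.1 km ⇒ ΔT = -20.58°C; T = 4.42°C
Environment:
  1100–3200 m, environment: Δz = 2.1 km ⇒ ΔT = -18.48°C; T = 6.52°C
T_parcel − T_env = 4.42 − 6.52 = -2.1°C

-2.1°C (parcel cooler than environment)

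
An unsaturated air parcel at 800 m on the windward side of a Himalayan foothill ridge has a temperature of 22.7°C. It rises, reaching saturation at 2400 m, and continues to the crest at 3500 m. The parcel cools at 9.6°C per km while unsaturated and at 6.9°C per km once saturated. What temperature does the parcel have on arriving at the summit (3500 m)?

-0.25°C

Dry to 2400 m: -9.6 × 1.6 km = -15.36°C, so T = 7.34°C.
Saturated to 3500 m: -6.9 × 1.1 km = -7.59°C, so T = -0.25°C.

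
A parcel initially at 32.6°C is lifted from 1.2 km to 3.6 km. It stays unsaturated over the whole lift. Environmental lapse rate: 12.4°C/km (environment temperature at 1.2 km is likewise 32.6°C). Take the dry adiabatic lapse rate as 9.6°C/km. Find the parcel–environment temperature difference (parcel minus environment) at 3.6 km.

+6.72°C (parcel warmer than environment)

Parcel:
  From 1200 m to 3600 m (dry): cools by 9.6 × 2.4 = 23.04°C, giving 9.56°C.
Environment:
  From 1200 m to 3600 m (environment): cools by 12.4 × 2.4 = 29.76°C, giving 2.84°C.
T_parcel − T_env = 9.56 − 2.84 = +6.72°C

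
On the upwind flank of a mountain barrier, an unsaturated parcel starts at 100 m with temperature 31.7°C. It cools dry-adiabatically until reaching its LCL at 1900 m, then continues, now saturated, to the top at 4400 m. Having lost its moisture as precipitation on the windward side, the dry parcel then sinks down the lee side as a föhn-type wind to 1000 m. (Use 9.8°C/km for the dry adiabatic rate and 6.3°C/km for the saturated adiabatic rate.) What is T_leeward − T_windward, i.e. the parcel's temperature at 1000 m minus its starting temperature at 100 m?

-0.07°C

From 100 m to 1900 m (dry): cools by 9.8 × 1.8 = 17.64°C, giving 14.06°C.
From 1900 m to 4400 m (saturated): cools by 6.3 × 2.5 = 15.75°C, giving -1.69°C.
From 4400 m to 1000 m (dry descent): warms by 9.8 × 3.4 = 33.32°C, giving 31.63°C.
Net change vs windward start: 31.63 − 31.7 = -0.07°C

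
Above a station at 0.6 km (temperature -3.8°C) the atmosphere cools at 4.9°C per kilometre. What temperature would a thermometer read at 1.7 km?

-9.19°C

Environmental to 1700 m: -4.9 × 1.1 km = -5.39°C, so T = -9.19°C.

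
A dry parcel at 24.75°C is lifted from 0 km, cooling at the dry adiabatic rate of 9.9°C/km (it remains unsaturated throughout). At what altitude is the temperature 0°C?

2.5 km

Height above start = (24.75 − 0) / 9.9 = 2.5 km
Altitude = 0 m + 2500 m = 2500 m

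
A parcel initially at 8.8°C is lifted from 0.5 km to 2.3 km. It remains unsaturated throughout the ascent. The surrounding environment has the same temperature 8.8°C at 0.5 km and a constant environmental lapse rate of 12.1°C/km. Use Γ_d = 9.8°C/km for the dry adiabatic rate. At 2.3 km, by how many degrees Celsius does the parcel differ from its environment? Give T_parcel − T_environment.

Parcel:
  500–2300 m, dry: Δz = 1.8 km ⇒ ΔT = -17.64°C; T = -8.84°C
Environment:
  500–2300 m, environment: Δz = 1.8 km ⇒ ΔT = -21.78°C; T = -12.98°C
T_parcel − T_env = -8.84 − (-12.98) = +4.14°C

+4.14°C (parcel warmer than environment)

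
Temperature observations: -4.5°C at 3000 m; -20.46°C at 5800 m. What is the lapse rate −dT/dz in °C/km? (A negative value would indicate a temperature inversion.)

5.7°C/km

Γ = −ΔT/Δz = (-4.5 − (-20.46)) / (5800 − 3000) m
  = 15.96°C / 2.8 km = 5.7°C/km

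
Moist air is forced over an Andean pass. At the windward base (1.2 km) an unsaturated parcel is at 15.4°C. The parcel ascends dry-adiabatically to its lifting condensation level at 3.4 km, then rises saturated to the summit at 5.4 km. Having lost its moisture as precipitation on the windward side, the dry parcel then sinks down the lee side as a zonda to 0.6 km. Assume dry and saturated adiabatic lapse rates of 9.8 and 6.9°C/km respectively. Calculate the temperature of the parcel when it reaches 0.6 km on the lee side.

27.08°C

1200 → 3400 m (dry, 9.8°C/km): ΔT = -9.8 × 2.2 = -21.56°C → T = -6.16°C
3400 → 5400 m (saturated, 6.9°C/km): ΔT = -6.9 × 2 = -13.8°C → T = -19.96°C
5400 → 600 m (dry descent, 9.8°C/km): ΔT = +9.8 × 4.8 = +47.04°C → T = 27.08°C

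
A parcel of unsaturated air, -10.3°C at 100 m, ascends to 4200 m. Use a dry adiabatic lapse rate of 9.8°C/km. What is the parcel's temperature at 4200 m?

100 → 4200 m (dry adiabatic, 9.8°C/km): ΔT = -9.8 × 4.1 = -40.18°C → T = -50.48°C

-50.48°C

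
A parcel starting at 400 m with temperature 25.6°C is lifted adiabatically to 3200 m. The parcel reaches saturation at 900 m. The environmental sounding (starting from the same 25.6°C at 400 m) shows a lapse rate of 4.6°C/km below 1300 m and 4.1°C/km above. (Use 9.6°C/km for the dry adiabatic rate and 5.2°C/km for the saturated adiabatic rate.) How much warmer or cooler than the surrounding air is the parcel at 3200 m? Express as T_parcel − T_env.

-4.83°C (parcel cooler than environment)

Parcel:
  400–900 m, dry: Δz = 0.5 km ⇒ ΔT = -4.8°C; T = 20.8°C
  900–3200 m, saturated: Δz = 2.3 km ⇒ ΔT = -11.96°C; T = 8.84°C
Environment:
  400–1300 m, environment, lower layer: Δz = 0.9 km ⇒ ΔT = -4.14°C; T = 21.46°C
  1300–3200 m, environment, upper layer: Δz = 1.9 km ⇒ ΔT = -7.79°C; T = 13.67°C
T_parcel − T_env = 8.84 − 13.67 = -4.83°C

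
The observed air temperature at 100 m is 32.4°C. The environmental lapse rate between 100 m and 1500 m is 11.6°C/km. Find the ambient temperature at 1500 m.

16.16°C

100 → 1500 m (environmental, 11.6°C/km): ΔT = -11.6 × 1.4 = -16.24°C → T = 16.16°C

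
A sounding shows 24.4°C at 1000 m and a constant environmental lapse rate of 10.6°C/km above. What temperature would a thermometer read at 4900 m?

1000 → 4900 m (environmental, 10.6°C/km): ΔT = -10.6 × 3.9 = -41.34°C → T = -16.94°C

-16.94°C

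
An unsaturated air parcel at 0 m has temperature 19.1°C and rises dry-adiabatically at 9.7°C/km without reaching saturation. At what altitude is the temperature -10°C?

Height above start = (19.1 − (-10)) / 9.7 = 3 km
Altitude = 0 m + 3000 m = 3000 m

3000 m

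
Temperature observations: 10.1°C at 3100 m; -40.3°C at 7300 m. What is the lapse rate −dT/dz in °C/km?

12°C/km

Γ = −ΔT/Δz = (10.1 − (-40.3)) / (7300 − 3100) m
  = 50.4°C / 4.2 km = 12°C/km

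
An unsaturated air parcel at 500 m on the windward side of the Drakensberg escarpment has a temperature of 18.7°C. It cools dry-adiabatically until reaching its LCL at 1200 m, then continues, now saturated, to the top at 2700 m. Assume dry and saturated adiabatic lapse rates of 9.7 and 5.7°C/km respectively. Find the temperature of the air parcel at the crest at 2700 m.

3.36°C

500 → 1200 m (dry, 9.7°C/km): ΔT = -9.7 × 0.7 = -6.79°C → T = 11.91°C
1200 → 2700 m (saturated, 5.7°C/km): ΔT = -5.7 × 1.5 = -8.55°C → T = 3.36°C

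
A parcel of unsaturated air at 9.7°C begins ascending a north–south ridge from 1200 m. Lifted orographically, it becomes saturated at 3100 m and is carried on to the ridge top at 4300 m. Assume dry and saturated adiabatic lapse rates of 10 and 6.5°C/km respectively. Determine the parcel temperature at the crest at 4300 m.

-17.1°C

1200 → 3100 m (dry, 10°C/km): ΔT = -10 × 1.9 = -19°C → T = -9.3°C
3100 → 4300 m (saturated, 6.5°C/km): ΔT = -6.5 × 1.2 = -7.8°C → T = -17.1°C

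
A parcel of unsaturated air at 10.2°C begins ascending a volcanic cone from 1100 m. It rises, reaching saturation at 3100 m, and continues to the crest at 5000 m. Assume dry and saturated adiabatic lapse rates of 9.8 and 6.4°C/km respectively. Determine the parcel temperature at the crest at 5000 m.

-21.56°C

Dry to 3100 m: -9.8 × 2 km = -19.6°C, so T = -9.4°C.
Saturated to 5000 m: -6.4 × 1.9 km = -12.16°C, so T = -21.56°C.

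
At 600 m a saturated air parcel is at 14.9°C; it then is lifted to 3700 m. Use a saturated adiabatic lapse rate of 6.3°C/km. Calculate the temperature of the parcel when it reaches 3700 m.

From 600 m to 3700 m (saturated adiabatic): cools by 6.3 × 3.1 = 19.53°C, giving -4.63°C.

-4.63°C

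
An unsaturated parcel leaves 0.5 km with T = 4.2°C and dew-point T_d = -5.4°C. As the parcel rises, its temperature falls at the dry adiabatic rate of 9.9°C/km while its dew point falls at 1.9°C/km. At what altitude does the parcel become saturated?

T and T_d converge at 9.9 − 1.9 = 8°C per km
Height above start = (4.2 − (-5.4)) / 8 = 1.2 km
LCL altitude = 500 m + 1200 m = 1700 m

1.7 km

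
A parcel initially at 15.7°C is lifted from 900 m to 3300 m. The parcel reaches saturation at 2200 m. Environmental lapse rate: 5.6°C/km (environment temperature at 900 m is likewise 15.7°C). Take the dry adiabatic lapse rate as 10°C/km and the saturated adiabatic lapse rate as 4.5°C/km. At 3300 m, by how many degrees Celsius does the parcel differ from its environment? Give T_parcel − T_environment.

-4.51°C (parcel cooler than environment)

Parcel:
  Dry to 2200 m: -10 × 1.3 km = -13°C, so T = 2.7°C.
  Saturated to 3300 m: -4.5 × 1.1 km = -4.95°C, so T = -2.25°C.
Environment:
  Environment to 3300 m: -5.6 × 2.4 km = -13.44°C, so T = 2.26°C.
T_parcel − T_env = -2.25 − 2.26 = -4.51°C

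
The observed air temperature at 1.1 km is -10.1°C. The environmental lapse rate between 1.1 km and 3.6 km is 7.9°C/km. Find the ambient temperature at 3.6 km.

-29.85°C

Environmental to 3600 m: -7.9 × 2.5 km = -19.75°C, so T = -29.85°C.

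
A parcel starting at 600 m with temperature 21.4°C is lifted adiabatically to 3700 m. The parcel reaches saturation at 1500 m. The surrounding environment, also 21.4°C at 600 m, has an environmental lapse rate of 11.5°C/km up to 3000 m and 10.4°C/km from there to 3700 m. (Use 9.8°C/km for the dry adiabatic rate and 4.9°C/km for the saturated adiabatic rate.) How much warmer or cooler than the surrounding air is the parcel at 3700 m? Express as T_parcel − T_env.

+15.28°C (parcel warmer than environment)

Parcel:
  600 → 1500 m (dry, 9.8°C/km): ΔT = -9.8 × 0.9 = -8.82°C → T = 12.58°C
  1500 → 3700 m (saturated, 4.9°C/km): ΔT = -4.9 × 2.2 = -10.78°C → T = 1.8°C
Environment:
  600 → 3000 m (environment, lower layer, 11.5°C/km): ΔT = -11.5 × 2.4 = -27.6°C → T = -6.2°C
  3000 → 3700 m (environment, upper layer, 10.4°C/km): ΔT = -10.4 × 0.7 = -7.28°C → T = -13.48°C
T_parcel − T_env = 1.8 − (-13.48) = +15.28°C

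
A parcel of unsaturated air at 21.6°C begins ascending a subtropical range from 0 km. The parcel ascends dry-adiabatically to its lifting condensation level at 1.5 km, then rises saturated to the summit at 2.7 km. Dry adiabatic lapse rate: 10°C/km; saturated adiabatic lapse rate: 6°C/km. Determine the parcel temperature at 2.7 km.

0 → 1500 m (dry, 10°C/km): ΔT = -10 × 1.5 = -15°C → T = 6.6°C
1500 → 2700 m (saturated, 6°C/km): ΔT = -6 × 1.2 = -7.2°C → T = -0.6°C

-0.6°C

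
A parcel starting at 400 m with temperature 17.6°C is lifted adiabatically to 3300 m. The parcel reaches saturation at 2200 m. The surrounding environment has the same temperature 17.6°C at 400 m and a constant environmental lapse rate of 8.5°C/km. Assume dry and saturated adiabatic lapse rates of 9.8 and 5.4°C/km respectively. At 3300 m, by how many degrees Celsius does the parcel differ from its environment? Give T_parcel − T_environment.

Parcel:
  400 → 2200 m (dry, 9.8°C/km): ΔT = -9.8 × 1.8 = -17.64°C → T = -0.04°C
  2200 → 3300 m (saturated, 5.4°C/km): ΔT = -5.4 × 1.1 = -5.94°C → T = -5.98°C
Environment:
  400 → 3300 m (environment, 8.5°C/km): ΔT = -8.5 × 2.9 = -24.65°C → T = -7.05°C
T_parcel − T_env = -5.98 − (-7.05) = +1.07°C

+1.07°C (parcel warmer than environment)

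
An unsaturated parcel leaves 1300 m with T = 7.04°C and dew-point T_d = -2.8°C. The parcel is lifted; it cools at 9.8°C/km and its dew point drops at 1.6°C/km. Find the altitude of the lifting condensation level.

2500 m

T and T_d converge at 9.8 − 1.6 = 8.2°C per km
Height above start = (7.04 − (-2.8)) / 8.2 = 1.2 km
LCL altitude = 1300 m + 1200 m = 2500 m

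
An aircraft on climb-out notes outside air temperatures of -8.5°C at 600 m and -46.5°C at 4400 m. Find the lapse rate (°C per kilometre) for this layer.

10°C/km

Γ = −ΔT/Δz = (-8.5 − (-46.5)) / (4400 − 600) m
  = 38°C / 3.8 km = 10°C/km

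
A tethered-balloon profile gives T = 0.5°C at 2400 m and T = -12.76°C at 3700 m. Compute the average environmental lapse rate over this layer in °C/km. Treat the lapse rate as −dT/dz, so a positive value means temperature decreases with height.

10.2°C/km

Γ = −ΔT/Δz = (0.5 − (-12.76)) / (3700 − 2400) m
  = 13.26°C / 1.3 km = 10.2°C/km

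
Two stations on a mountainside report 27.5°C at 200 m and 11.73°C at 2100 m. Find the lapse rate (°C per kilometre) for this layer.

Γ = −ΔT/Δz = (27.5 − 11.73) / (2100 − 200) m
  = 15.77°C / 1.9 km = 8.3°C/km

8.3°C/km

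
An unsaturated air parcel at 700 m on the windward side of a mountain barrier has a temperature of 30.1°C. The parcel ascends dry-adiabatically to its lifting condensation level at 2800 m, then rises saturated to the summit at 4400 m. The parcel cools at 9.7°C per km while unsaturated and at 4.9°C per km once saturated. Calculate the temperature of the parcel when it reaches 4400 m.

700–2800 m, dry: Δz = 2.1 km ⇒ ΔT = -20.37°C; T = 9.73°C
2800–4400 m, saturated: Δz = 1.6 km ⇒ ΔT = -7.84°C; T = 1.89°C

1.89°C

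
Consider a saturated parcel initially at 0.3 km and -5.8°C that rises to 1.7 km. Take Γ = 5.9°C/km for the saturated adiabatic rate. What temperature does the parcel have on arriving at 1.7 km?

300–1700 m, saturated adiabatic: Δz = 1.4 km ⇒ ΔT = -8.26°C; T = -14.06°C

-14.06°C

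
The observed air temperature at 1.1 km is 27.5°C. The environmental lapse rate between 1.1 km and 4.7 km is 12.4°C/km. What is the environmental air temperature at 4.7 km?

-17.14°C

1100 → 4700 m (environmental, 12.4°C/km): ΔT = -12.4 × 3.6 = -44.64°C → T = -17.14°C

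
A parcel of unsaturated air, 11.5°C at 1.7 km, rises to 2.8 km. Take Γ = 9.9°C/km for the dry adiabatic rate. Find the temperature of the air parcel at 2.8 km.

1700–2800 m, dry adiabatic: Δz = 1.1 km ⇒ ΔT = -10.89°C; T = 0.61°C

0.61°C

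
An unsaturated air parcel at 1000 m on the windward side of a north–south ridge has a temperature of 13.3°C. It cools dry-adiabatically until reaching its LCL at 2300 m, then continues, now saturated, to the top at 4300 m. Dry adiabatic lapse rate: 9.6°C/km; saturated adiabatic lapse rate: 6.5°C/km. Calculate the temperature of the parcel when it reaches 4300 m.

Dry to 2300 m: -9.6 × 1.3 km = -12.48°C, so T = 0.82°C.
Saturated to 4300 m: -6.5 × 2 km = -13°C, so T = -12.18°C.

-12.18°C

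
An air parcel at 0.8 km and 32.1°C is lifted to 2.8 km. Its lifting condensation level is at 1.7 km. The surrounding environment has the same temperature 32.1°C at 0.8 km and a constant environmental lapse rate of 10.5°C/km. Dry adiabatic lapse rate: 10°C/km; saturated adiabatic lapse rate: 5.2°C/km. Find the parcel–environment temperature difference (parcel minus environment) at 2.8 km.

+6.28°C (parcel warmer than environment)

Parcel:
  800 → 1700 m (dry, 10°C/km): ΔT = -10 × 0.9 = -9°C → T = 23.1°C
  1700 → 2800 m (saturated, 5.2°C/km): ΔT = -5.2 × 1.1 = -5.72°C → T = 17.38°C
Environment:
  800 → 2800 m (environment, 10.5°C/km): ΔT = -10.5 × 2 = -21°C → T = 11.1°C
T_parcel − T_env = 17.38 − 11.1 = +6.28°C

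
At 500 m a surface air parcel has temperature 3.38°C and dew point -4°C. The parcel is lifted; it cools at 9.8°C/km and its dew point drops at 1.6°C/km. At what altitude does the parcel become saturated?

1400 m

T and T_d converge at 9.8 − 1.6 = 8.2°C per km
Height above start = (3.38 − (-4)) / 8.2 = 0.9 km
LCL altitude = 500 m + 900 m = 1400 m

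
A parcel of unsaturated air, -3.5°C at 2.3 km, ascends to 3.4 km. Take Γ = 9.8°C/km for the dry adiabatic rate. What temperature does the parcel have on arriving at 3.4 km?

-14.28°C

2300–3400 m, dry adiabatic: Δz = 1.1 km ⇒ ΔT = -10.78°C; T = -14.28°C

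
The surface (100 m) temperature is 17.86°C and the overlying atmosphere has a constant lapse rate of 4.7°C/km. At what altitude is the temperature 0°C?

3900 m

Height above start = (17.86 − 0) / 4.7 = 3.8 km
Altitude = 100 m + 3800 m = 3900 m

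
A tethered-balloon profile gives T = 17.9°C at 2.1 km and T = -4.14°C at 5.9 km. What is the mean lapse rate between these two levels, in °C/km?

5.8°C/km

Γ = −ΔT/Δz = (17.9 − (-4.14)) / (5900 − 2100) m
  = 22.04°C / 3.8 km = 5.8°C/km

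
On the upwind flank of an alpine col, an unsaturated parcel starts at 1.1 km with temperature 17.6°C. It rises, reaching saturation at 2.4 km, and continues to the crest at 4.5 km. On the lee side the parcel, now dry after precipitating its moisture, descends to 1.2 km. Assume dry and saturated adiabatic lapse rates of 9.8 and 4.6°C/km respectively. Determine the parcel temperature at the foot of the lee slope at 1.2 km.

1100–2400 m, dry: Δz = 1.3 km ⇒ ΔT = -12.74°C; T = 4.86°C
2400–4500 m, saturated: Δz = 2.1 km ⇒ ΔT = -9.66°C; T = -4.8°C
4500–1200 m, dry descent: Δz = 3.3 km ⇒ ΔT = +32.34°C; T = 27.54°C

27.54°C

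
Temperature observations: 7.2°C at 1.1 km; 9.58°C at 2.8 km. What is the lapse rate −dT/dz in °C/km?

Γ = −ΔT/Δz = (7.2 − 9.58) / (2800 − 1100) m
  = -2.38°C / 1.7 km = -1.4°C/km

-1.4°C/km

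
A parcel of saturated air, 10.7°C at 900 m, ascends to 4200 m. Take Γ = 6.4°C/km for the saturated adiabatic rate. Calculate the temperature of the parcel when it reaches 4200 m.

-10.42°C

Saturated adiabatic to 4200 m: -6.4 × 3.3 km = -21.12°C, so T = -10.42°C.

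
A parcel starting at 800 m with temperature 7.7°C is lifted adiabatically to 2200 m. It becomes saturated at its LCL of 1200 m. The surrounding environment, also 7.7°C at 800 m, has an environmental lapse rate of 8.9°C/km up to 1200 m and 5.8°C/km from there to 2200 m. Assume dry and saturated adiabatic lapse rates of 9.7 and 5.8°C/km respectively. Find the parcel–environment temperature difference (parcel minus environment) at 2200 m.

-0.32°C (parcel cooler than environment)

Parcel:
  Dry to 1200 m: -9.7 × 0.4 km = -3.88°C, so T = 3.82°C.
  Saturated to 2200 m: -5.8 × 1 km = -5.8°C, so T = -1.98°C.
Environment:
  Environment, lower layer to 1200 m: -8.9 × 0.4 km = -3.56°C, so T = 4.14°C.
  Environment, upper layer to 2200 m: -5.8 × 1 km = -5.8°C, so T = -1.66°C.
T_parcel − T_env = -1.98 − (-1.66) = -0.32°C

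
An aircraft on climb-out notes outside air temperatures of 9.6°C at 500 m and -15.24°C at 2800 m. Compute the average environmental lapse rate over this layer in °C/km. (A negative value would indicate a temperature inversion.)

10.8°C/km

Γ = −ΔT/Δz = (9.6 − (-15.24)) / (2800 − 500) m
  = 24.84°C / 2.3 km = 10.8°C/km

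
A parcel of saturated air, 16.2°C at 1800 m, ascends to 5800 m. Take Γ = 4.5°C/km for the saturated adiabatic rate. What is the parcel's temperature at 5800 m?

Saturated adiabatic to 5800 m: -4.5 × 4 km = -18°C, so T = -1.8°C.

-1.8°C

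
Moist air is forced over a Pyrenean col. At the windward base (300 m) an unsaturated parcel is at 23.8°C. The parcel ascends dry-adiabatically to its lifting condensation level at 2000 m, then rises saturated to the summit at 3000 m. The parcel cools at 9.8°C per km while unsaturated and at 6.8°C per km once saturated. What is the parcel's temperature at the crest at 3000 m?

Dry to 2000 m: -9.8 × 1.7 km = -16.66°C, so T = 7.14°C.
Saturated to 3000 m: -6.8 × 1 km = -6.8°C, so T = 0.34°C.

0.34°C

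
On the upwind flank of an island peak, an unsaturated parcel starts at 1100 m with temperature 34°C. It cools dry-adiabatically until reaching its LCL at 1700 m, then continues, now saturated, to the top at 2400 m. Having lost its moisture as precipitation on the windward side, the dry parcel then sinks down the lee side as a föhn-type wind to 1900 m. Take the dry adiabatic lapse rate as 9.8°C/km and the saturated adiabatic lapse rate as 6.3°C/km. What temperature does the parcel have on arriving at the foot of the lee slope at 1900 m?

1100 → 1700 m (dry, 9.8°C/km): ΔT = -9.8 × 0.6 = -5.88°C → T = 28.12°C
1700 → 2400 m (saturated, 6.3°C/km): ΔT = -6.3 × 0.7 = -4.41°C → T = 23.71°C
2400 → 1900 m (dry descent, 9.8°C/km): ΔT = +9.8 × 0.5 = +4.9°C → T = 28.61°C

28.61°C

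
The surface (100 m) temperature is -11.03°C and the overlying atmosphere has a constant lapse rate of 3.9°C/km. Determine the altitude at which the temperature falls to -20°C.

Height above start = (-11.03 − (-20)) / 3.9 = 2.3 km
Altitude = 100 m + 2300 m = 2400 m

2400 m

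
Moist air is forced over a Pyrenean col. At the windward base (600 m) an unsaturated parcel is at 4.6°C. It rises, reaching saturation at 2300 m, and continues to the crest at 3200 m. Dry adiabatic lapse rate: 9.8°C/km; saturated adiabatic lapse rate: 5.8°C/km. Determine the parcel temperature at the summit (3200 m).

-17.28°C

From 600 m to 2300 m (dry): cools by 9.8 × 1.7 = 16.66°C, giving -12.06°C.
From 2300 m to 3200 m (saturated): cools by 5.8 × 0.9 = 5.22°C, giving -17.28°C.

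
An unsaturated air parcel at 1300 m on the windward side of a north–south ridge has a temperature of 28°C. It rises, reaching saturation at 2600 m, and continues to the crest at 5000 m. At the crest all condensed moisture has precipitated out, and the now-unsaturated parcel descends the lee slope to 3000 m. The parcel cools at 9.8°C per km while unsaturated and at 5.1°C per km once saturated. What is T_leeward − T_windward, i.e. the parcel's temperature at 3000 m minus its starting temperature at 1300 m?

-5.38°C

1300–2600 m, dry: Δz = 1.3 km ⇒ ΔT = -12.74°C; T = 15.26°C
2600–5000 m, saturated: Δz = 2.4 km ⇒ ΔT = -12.24°C; T = 3.02°C
5000–3000 m, dry descent: Δz = 2 km ⇒ ΔT = +19.6°C; T = 22.62°C
Net change vs windward start: 22.62 − 28 = -5.38°C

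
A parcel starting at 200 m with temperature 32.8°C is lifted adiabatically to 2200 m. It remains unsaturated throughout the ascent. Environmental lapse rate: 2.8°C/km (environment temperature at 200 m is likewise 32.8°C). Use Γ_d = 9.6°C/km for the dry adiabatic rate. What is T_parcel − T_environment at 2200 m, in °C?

-13.6°C (parcel cooler than environment)

Parcel:
  200–2200 m, dry: Δz = 2 km ⇒ ΔT = -19.2°C; T = 13.6°C
Environment:
  200–2200 m, environment: Δz = 2 km ⇒ ΔT = -5.6°C; T = 27.2°C
T_parcel − T_env = 13.6 − 27.2 = -13.6°C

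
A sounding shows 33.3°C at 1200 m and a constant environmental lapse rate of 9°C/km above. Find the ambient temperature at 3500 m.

Environmental to 3500 m: -9 × 2.3 km = -20.7°C, so T = 12.6°C.

12.6°C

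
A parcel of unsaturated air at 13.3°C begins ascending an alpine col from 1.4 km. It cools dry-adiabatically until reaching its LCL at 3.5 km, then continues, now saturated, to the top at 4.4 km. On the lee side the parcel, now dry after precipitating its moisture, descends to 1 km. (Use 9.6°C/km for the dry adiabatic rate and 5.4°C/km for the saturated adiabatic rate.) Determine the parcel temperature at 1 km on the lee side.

Dry to 3500 m: -9.6 × 2.1 km = -20.16°C, so T = -6.86°C.
Saturated to 4400 m: -5.4 × 0.9 km = -4.86°C, so T = -11.72°C.
Dry descent to 1000 m: +9.6 × 3.4 km = +32.64°C, so T = 20.92°C.

20.92°C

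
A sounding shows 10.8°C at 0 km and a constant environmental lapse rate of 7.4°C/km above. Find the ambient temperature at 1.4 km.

0–1400 m, environmental: Δz = 1.4 km ⇒ ΔT = -10.36°C; T = 0.44°C

0.44°C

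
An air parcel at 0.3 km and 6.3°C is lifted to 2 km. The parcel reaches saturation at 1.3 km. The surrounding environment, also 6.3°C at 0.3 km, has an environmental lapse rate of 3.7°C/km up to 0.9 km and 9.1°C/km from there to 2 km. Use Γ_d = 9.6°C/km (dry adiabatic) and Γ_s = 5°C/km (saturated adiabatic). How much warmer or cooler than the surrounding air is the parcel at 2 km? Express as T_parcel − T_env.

-0.87°C (parcel cooler than environment)

Parcel:
  Dry to 1300 m: -9.6 × 1 km = -9.6°C, so T = -3.3°C.
  Saturated to 2000 m: -5 × 0.7 km = -3.5°C, so T = -6.8°C.
Environment:
  Environment, lower layer to 900 m: -3.7 × 0.6 km = -2.22°C, so T = 4.08°C.
  Environment, upper layer to 2000 m: -9.1 × 1.1 km = -10.01°C, so T = -5.93°C.
T_parcel − T_env = -6.8 − (-5.93) = -0.87°C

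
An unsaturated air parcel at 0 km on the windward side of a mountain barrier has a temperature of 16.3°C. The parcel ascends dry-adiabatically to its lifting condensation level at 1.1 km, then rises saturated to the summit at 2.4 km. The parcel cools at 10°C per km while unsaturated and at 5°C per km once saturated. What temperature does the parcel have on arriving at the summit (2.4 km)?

-1.2°C

From 0 m to 1100 m (dry): cools by 10 × 1.1 = 11°C, giving 5.3°C.
From 1100 m to 2400 m (saturated): cools by 5 × 1.3 = 6.5°C, giving -1.2°C.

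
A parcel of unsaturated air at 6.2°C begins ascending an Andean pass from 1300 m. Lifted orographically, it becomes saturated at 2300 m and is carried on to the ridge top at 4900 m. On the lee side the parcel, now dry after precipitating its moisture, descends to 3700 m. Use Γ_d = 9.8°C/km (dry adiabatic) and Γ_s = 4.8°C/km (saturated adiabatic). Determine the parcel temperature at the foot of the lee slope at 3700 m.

-4.32°C

From 1300 m to 2300 m (dry): cools by 9.8 × 1 = 9.8°C, giving -3.6°C.
From 2300 m to 4900 m (saturated): cools by 4.8 × 2.6 = 12.48°C, giving -16.08°C.
From 4900 m to 3700 m (dry descent): warms by 9.8 × 1.2 = 11.76°C, giving -4.32°C.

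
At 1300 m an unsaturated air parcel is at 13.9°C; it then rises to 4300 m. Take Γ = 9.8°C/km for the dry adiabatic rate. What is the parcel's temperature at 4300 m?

Dry adiabatic to 4300 m: -9.8 × 3 km = -29.4°C, so T = -15.5°C.

-15.5°C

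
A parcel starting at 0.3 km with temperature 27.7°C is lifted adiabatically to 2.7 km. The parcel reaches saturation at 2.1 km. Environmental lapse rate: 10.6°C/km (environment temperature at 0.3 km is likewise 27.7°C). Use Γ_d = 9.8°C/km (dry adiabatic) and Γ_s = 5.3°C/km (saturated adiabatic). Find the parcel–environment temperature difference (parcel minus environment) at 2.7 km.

Parcel:
  300 → 2100 m (dry, 9.8°C/km): ΔT = -9.8 × 1.8 = -17.64°C → T = 10.06°C
  2100 → 2700 m (saturated, 5.3°C/km): ΔT = -5.3 × 0.6 = -3.18°C → T = 6.88°C
Environment:
  300 → 2700 m (environment, 10.6°C/km): ΔT = -10.6 × 2.4 = -25.44°C → T = 2.26°C
T_parcel − T_env = 6.88 − 2.26 = +4.62°C

+4.62°C (parcel warmer than environment)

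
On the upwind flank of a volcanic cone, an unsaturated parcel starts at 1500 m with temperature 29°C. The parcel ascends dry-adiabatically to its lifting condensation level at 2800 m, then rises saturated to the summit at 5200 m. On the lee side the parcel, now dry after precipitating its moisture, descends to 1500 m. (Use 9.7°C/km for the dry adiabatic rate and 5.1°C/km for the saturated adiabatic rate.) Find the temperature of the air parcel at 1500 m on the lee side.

40.04°C

1500–2800 m, dry: Δz = 1.3 km ⇒ ΔT = -12.61°C; T = 16.39°C
2800–5200 m, saturated: Δz = 2.4 km ⇒ ΔT = -12.24°C; T = 4.15°C
5200–1500 m, dry descent: Δz = 3.7 km ⇒ ΔT = +35.89°C; T = 40.04°C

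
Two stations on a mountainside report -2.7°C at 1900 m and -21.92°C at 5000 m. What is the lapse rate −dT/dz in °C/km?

6.2°C/km

Γ = −ΔT/Δz = (-2.7 − (-21.92)) / (5000 − 1900) m
  = 19.22°C / 3.1 km = 6.2°C/km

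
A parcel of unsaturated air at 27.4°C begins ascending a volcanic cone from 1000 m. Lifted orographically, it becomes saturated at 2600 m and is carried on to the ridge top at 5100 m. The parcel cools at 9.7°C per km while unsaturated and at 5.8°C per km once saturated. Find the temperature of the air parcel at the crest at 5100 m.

-2.62°C

1000–2600 m, dry: Δz = 1.6 km ⇒ ΔT = -15.52°C; T = 11.88°C
2600–5100 m, saturated: Δz = 2.5 km ⇒ ΔT = -14.5°C; T = -2.62°C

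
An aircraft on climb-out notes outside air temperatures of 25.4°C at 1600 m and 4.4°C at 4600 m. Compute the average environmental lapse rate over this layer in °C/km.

Γ = −ΔT/Δz = (25.4 − 4.4) / (4600 − 1600) m
  = 21°C / 3 km = 7°C/km

7°C/km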